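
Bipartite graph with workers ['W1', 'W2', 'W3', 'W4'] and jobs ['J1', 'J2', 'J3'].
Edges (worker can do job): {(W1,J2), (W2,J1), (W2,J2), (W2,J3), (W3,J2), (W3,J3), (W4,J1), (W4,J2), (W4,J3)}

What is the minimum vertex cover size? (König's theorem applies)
Minimum vertex cover size = 3

By König's theorem: in bipartite graphs,
min vertex cover = max matching = 3

Maximum matching has size 3, so minimum vertex cover also has size 3.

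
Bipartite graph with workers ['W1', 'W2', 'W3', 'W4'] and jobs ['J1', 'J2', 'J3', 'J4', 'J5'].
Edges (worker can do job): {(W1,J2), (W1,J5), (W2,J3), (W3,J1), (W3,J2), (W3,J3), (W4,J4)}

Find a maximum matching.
Matching: {(W1,J5), (W2,J3), (W3,J2), (W4,J4)}

Maximum matching (size 4):
  W1 → J5
  W2 → J3
  W3 → J2
  W4 → J4

Each worker is assigned to at most one job, and each job to at most one worker.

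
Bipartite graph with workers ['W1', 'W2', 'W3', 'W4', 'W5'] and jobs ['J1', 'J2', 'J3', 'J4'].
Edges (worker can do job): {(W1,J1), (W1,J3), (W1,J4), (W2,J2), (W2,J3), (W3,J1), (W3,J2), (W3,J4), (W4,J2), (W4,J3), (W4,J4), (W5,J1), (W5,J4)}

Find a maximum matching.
Matching: {(W1,J3), (W3,J4), (W4,J2), (W5,J1)}

Maximum matching (size 4):
  W1 → J3
  W3 → J4
  W4 → J2
  W5 → J1

Each worker is assigned to at most one job, and each job to at most one worker.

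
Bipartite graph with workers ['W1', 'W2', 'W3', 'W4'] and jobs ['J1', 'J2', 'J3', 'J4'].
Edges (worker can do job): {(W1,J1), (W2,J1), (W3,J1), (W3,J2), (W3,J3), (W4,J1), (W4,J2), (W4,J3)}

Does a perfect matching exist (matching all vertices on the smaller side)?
No, maximum matching has size 3 < 4

Maximum matching has size 3, need 4 for perfect matching.
Unmatched workers: ['W2']
Unmatched jobs: ['J4']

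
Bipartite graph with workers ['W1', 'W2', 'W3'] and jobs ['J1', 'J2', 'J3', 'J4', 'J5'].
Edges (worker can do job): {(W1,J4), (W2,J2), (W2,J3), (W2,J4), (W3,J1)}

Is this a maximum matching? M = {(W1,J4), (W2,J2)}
No, size 2 is not maximum

Proposed matching has size 2.
Maximum matching size for this graph: 3.

This is NOT maximum - can be improved to size 3.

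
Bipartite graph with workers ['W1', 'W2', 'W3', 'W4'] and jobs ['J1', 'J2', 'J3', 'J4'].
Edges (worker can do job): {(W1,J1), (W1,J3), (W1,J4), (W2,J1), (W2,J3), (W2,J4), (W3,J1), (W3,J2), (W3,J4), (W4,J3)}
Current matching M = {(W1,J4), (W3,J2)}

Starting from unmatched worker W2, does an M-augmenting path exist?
Yes: W2 → J1

An M-augmenting path alternates non-matching / matching edges, starting and ending at unmatched vertices.
Path: W2 → J1
(J1 is unmatched in M, so the path is augmenting.)
Flipping edges along this path would increase |M| from 2 to 3.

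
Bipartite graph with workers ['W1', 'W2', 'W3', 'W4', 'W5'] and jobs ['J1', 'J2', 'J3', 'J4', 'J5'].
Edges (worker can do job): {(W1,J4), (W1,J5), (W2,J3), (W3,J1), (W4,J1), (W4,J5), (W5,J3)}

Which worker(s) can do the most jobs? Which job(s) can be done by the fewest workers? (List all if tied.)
Most versatile: W1, W4 (2 jobs); Least covered: J2 (0 workers)

Worker degrees (jobs they can do): W1:2, W2:1, W3:1, W4:2, W5:1
Job degrees (workers who can do it): J1:2, J2:0, J3:2, J4:1, J5:2

Maximum worker degree is 2, achieved by: W1, W4
Minimum job degree is 0, achieved by: J2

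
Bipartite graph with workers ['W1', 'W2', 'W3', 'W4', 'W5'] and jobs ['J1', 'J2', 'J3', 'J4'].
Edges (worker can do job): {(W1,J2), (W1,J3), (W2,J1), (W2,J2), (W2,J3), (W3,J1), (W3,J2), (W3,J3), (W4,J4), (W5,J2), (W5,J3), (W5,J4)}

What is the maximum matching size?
Maximum matching size = 4

Maximum matching: {(W1,J3), (W2,J1), (W3,J2), (W5,J4)}
Size: 4

This assigns 4 workers to 4 distinct jobs.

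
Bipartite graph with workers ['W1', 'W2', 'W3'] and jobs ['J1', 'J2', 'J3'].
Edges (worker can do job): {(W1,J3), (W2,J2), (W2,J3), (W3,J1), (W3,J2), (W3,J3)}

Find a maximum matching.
Matching: {(W1,J3), (W2,J2), (W3,J1)}

Maximum matching (size 3):
  W1 → J3
  W2 → J2
  W3 → J1

Each worker is assigned to at most one job, and each job to at most one worker.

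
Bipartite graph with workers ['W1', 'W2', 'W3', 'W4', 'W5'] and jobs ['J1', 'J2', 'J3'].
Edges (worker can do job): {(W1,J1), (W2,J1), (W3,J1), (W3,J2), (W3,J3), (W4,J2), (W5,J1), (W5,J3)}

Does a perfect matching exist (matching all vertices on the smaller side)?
Yes, perfect matching exists (size 3)

Perfect matching: {(W1,J1), (W3,J2), (W5,J3)}
All 3 vertices on the smaller side are matched.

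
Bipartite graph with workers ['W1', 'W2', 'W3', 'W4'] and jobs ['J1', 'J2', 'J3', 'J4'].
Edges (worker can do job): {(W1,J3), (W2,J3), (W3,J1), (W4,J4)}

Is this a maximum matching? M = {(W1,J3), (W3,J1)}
No, size 2 is not maximum

Proposed matching has size 2.
Maximum matching size for this graph: 3.

This is NOT maximum - can be improved to size 3.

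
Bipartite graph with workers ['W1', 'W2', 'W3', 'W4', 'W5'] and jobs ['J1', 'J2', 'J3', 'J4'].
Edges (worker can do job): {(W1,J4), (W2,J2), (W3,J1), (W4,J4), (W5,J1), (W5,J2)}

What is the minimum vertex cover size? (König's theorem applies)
Minimum vertex cover size = 3

By König's theorem: in bipartite graphs,
min vertex cover = max matching = 3

Maximum matching has size 3, so minimum vertex cover also has size 3.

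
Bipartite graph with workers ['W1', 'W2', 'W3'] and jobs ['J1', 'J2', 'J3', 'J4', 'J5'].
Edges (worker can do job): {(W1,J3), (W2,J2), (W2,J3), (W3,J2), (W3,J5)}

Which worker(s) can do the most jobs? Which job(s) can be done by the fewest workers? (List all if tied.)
Most versatile: W2, W3 (2 jobs); Least covered: J1, J4 (0 workers)

Worker degrees (jobs they can do): W1:1, W2:2, W3:2
Job degrees (workers who can do it): J1:0, J2:2, J3:2, J4:0, J5:1

Maximum worker degree is 2, achieved by: W2, W3
Minimum job degree is 0, achieved by: J1, J4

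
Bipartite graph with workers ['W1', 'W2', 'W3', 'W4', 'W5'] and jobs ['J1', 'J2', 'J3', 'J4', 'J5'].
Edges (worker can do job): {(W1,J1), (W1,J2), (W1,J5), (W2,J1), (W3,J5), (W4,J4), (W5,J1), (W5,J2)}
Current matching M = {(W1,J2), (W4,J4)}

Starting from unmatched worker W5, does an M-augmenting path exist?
Yes: W5 → J1

An M-augmenting path alternates non-matching / matching edges, starting and ending at unmatched vertices.
Path: W5 → J1
(J1 is unmatched in M, so the path is augmenting.)
Flipping edges along this path would increase |M| from 2 to 3.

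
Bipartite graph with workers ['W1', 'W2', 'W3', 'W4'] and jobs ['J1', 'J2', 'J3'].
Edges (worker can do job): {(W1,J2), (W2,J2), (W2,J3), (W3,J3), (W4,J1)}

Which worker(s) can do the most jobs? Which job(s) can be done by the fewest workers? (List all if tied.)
Most versatile: W2 (2 jobs); Least covered: J1 (1 workers)

Worker degrees (jobs they can do): W1:1, W2:2, W3:1, W4:1
Job degrees (workers who can do it): J1:1, J2:2, J3:2

Maximum worker degree is 2, achieved by: W2
Minimum job degree is 1, achieved by: J1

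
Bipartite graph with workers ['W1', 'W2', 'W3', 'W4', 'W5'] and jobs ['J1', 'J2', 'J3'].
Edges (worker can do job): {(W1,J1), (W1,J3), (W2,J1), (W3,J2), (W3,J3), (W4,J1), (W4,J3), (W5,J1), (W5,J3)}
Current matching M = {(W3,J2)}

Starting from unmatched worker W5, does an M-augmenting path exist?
Yes: W5 → J1

An M-augmenting path alternates non-matching / matching edges, starting and ending at unmatched vertices.
Path: W5 → J1
(J1 is unmatched in M, so the path is augmenting.)
Flipping edges along this path would increase |M| from 1 to 2.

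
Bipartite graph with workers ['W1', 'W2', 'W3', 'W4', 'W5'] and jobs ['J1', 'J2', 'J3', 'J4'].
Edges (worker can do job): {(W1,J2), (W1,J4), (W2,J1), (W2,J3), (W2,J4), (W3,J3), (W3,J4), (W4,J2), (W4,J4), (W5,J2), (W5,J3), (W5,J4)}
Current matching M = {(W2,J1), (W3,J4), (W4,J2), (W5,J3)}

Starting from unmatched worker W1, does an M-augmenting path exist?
No augmenting path from W1

Alternating search from W1 reaches jobs: {J2, J3, J4}.
Every reachable job is already matched in M, and following those matched edges back to workers exposes no further unvisited jobs.
No M-augmenting path from W1 exists.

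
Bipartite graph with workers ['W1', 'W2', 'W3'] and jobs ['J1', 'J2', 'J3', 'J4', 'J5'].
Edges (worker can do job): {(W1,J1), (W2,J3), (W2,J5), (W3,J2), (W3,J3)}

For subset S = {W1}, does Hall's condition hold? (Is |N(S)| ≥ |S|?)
Yes: |N(S)| = 1, |S| = 1

Subset S = {W1}
Neighbors N(S) = {J1}

|N(S)| = 1, |S| = 1
Hall's condition: |N(S)| ≥ |S| is satisfied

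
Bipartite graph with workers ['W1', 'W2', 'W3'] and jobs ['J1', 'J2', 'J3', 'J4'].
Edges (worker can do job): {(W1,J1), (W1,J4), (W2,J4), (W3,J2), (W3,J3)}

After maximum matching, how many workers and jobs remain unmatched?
Unmatched: 0 workers, 1 jobs

Maximum matching size: 3
Workers: 3 total, 3 matched, 0 unmatched
Jobs: 4 total, 3 matched, 1 unmatched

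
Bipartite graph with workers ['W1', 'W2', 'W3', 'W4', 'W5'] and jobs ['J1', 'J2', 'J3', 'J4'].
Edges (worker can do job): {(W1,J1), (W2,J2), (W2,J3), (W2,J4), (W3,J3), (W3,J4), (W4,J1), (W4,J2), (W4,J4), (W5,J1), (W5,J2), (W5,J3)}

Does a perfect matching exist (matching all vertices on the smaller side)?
Yes, perfect matching exists (size 4)

Perfect matching: {(W1,J1), (W3,J4), (W4,J2), (W5,J3)}
All 4 vertices on the smaller side are matched.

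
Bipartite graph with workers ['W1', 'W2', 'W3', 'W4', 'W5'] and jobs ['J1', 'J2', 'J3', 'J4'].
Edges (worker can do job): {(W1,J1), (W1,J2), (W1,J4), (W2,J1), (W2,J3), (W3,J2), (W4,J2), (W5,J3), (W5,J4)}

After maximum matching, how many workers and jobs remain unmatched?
Unmatched: 1 workers, 0 jobs

Maximum matching size: 4
Workers: 5 total, 4 matched, 1 unmatched
Jobs: 4 total, 4 matched, 0 unmatched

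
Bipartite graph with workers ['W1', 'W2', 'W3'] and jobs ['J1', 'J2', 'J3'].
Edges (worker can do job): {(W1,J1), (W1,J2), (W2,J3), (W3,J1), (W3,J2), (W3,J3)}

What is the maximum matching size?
Maximum matching size = 3

Maximum matching: {(W1,J1), (W2,J3), (W3,J2)}
Size: 3

This assigns 3 workers to 3 distinct jobs.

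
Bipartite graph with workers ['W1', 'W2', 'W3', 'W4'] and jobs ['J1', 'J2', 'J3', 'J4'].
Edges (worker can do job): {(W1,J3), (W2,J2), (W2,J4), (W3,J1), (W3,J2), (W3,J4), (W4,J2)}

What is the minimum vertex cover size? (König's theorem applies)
Minimum vertex cover size = 4

By König's theorem: in bipartite graphs,
min vertex cover = max matching = 4

Maximum matching has size 4, so minimum vertex cover also has size 4.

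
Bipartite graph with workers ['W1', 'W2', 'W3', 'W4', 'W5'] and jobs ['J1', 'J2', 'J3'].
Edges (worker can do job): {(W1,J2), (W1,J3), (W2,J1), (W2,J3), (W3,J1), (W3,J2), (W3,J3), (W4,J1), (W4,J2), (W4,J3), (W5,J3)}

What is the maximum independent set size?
Maximum independent set = 5

By König's theorem:
- Min vertex cover = Max matching = 3
- Max independent set = Total vertices - Min vertex cover
- Max independent set = 8 - 3 = 5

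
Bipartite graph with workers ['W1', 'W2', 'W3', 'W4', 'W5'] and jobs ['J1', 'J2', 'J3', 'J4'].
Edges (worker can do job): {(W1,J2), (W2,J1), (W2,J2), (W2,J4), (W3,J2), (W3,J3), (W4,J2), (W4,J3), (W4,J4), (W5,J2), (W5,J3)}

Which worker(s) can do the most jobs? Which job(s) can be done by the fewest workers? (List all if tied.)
Most versatile: W2, W4 (3 jobs); Least covered: J1 (1 workers)

Worker degrees (jobs they can do): W1:1, W2:3, W3:2, W4:3, W5:2
Job degrees (workers who can do it): J1:1, J2:5, J3:3, J4:2

Maximum worker degree is 3, achieved by: W2, W4
Minimum job degree is 1, achieved by: J1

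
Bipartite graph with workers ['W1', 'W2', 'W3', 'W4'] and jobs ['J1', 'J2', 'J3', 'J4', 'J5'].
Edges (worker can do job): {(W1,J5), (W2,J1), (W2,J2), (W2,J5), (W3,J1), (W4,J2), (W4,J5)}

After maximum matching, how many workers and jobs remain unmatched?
Unmatched: 1 workers, 2 jobs

Maximum matching size: 3
Workers: 4 total, 3 matched, 1 unmatched
Jobs: 5 total, 3 matched, 2 unmatched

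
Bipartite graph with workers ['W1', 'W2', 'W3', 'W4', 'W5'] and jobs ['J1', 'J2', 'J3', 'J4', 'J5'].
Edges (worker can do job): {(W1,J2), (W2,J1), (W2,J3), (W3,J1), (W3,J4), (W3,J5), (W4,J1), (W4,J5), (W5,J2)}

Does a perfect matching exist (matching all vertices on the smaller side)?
No, maximum matching has size 4 < 5

Maximum matching has size 4, need 5 for perfect matching.
Unmatched workers: ['W1']
Unmatched jobs: ['J4']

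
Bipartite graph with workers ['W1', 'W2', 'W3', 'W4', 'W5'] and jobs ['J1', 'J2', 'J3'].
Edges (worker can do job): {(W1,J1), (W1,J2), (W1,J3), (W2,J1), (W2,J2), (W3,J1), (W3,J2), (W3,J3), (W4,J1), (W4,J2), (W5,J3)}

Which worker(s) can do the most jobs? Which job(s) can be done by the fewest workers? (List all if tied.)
Most versatile: W1, W3 (3 jobs); Least covered: J3 (3 workers)

Worker degrees (jobs they can do): W1:3, W2:2, W3:3, W4:2, W5:1
Job degrees (workers who can do it): J1:4, J2:4, J3:3

Maximum worker degree is 3, achieved by: W1, W3
Minimum job degree is 3, achieved by: J3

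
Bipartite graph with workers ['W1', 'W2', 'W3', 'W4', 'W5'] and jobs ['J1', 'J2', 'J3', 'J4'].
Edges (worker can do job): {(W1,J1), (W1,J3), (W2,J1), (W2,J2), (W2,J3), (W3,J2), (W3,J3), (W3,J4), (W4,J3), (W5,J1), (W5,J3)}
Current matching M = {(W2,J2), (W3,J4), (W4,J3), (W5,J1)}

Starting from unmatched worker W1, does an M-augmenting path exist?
No augmenting path from W1

Alternating search from W1 reaches jobs: {J1, J3}.
Every reachable job is already matched in M, and following those matched edges back to workers exposes no further unvisited jobs.
No M-augmenting path from W1 exists.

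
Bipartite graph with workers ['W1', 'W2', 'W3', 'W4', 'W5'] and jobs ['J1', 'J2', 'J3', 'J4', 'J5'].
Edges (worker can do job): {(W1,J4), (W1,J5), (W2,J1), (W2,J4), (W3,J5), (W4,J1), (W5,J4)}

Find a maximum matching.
Matching: {(W3,J5), (W4,J1), (W5,J4)}

Maximum matching (size 3):
  W3 → J5
  W4 → J1
  W5 → J4

Each worker is assigned to at most one job, and each job to at most one worker.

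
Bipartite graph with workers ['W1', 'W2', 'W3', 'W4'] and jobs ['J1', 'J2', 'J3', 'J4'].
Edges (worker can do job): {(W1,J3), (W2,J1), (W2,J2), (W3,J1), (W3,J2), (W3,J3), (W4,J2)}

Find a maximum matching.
Matching: {(W2,J1), (W3,J3), (W4,J2)}

Maximum matching (size 3):
  W2 → J1
  W3 → J3
  W4 → J2

Each worker is assigned to at most one job, and each job to at most one worker.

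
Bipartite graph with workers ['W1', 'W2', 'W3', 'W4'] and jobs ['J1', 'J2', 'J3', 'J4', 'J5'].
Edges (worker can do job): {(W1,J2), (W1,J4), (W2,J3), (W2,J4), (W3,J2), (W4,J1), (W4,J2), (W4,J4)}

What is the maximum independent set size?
Maximum independent set = 5

By König's theorem:
- Min vertex cover = Max matching = 4
- Max independent set = Total vertices - Min vertex cover
- Max independent set = 9 - 4 = 5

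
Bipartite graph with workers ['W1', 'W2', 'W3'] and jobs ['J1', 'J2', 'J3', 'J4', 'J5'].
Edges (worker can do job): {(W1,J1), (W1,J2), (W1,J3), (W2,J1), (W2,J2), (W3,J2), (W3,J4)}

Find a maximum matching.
Matching: {(W1,J3), (W2,J1), (W3,J2)}

Maximum matching (size 3):
  W1 → J3
  W2 → J1
  W3 → J2

Each worker is assigned to at most one job, and each job to at most one worker.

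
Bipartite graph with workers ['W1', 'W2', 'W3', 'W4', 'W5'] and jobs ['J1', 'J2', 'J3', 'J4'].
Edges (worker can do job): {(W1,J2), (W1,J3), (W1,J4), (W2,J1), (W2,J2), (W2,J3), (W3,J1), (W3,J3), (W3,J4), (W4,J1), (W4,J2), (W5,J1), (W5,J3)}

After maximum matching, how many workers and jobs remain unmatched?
Unmatched: 1 workers, 0 jobs

Maximum matching size: 4
Workers: 5 total, 4 matched, 1 unmatched
Jobs: 4 total, 4 matched, 0 unmatched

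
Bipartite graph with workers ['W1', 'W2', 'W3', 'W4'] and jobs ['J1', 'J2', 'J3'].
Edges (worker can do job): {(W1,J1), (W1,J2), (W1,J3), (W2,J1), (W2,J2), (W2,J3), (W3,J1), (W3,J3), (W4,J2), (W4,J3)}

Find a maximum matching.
Matching: {(W1,J1), (W3,J3), (W4,J2)}

Maximum matching (size 3):
  W1 → J1
  W3 → J3
  W4 → J2

Each worker is assigned to at most one job, and each job to at most one worker.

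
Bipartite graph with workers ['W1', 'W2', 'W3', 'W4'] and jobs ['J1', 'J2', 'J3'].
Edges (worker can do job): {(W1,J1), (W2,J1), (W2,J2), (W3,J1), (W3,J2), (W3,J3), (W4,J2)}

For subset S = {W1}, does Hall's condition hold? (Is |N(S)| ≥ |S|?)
Yes: |N(S)| = 1, |S| = 1

Subset S = {W1}
Neighbors N(S) = {J1}

|N(S)| = 1, |S| = 1
Hall's condition: |N(S)| ≥ |S| is satisfied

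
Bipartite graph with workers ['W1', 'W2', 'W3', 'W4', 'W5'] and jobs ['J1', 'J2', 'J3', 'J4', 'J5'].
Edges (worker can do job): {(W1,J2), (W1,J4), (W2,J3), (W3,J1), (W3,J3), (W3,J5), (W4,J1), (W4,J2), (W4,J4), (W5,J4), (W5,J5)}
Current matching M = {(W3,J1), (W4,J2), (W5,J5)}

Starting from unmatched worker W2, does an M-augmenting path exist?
Yes: W2 → J3

An M-augmenting path alternates non-matching / matching edges, starting and ending at unmatched vertices.
Path: W2 → J3
(J3 is unmatched in M, so the path is augmenting.)
Flipping edges along this path would increase |M| from 3 to 4.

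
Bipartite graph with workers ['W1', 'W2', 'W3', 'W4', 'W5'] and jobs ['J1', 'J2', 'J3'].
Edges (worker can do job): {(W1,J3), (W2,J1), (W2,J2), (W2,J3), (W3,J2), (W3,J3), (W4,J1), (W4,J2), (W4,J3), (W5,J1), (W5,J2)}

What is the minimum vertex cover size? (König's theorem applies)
Minimum vertex cover size = 3

By König's theorem: in bipartite graphs,
min vertex cover = max matching = 3

Maximum matching has size 3, so minimum vertex cover also has size 3.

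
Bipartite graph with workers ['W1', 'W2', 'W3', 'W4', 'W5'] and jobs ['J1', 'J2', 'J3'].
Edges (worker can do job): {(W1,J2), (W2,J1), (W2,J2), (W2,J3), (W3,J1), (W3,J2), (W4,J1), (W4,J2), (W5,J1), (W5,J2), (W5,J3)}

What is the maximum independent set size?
Maximum independent set = 5

By König's theorem:
- Min vertex cover = Max matching = 3
- Max independent set = Total vertices - Min vertex cover
- Max independent set = 8 - 3 = 5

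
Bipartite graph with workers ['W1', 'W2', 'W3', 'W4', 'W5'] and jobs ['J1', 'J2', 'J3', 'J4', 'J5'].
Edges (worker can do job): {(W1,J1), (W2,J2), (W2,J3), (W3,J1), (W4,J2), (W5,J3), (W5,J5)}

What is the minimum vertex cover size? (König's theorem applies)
Minimum vertex cover size = 4

By König's theorem: in bipartite graphs,
min vertex cover = max matching = 4

Maximum matching has size 4, so minimum vertex cover also has size 4.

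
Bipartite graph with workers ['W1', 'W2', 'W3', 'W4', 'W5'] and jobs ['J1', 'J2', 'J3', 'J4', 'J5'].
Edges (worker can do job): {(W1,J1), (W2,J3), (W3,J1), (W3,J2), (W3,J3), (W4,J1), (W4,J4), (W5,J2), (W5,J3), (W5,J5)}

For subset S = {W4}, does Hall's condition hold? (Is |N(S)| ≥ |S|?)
Yes: |N(S)| = 2, |S| = 1

Subset S = {W4}
Neighbors N(S) = {J1, J4}

|N(S)| = 2, |S| = 1
Hall's condition: |N(S)| ≥ |S| is satisfied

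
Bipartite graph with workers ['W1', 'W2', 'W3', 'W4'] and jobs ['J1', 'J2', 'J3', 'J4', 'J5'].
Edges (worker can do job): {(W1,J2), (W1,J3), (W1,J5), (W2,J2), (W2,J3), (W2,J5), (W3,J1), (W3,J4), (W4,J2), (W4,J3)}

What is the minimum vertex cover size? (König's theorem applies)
Minimum vertex cover size = 4

By König's theorem: in bipartite graphs,
min vertex cover = max matching = 4

Maximum matching has size 4, so minimum vertex cover also has size 4.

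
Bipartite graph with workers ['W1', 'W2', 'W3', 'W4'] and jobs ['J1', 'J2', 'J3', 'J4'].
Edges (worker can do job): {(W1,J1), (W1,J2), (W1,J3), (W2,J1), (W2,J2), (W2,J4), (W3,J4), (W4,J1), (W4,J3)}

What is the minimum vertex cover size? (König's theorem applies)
Minimum vertex cover size = 4

By König's theorem: in bipartite graphs,
min vertex cover = max matching = 4

Maximum matching has size 4, so minimum vertex cover also has size 4.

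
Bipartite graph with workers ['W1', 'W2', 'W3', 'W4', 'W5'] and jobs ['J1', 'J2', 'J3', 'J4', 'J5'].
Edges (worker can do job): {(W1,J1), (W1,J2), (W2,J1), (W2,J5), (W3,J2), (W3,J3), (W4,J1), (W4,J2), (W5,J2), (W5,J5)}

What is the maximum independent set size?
Maximum independent set = 6

By König's theorem:
- Min vertex cover = Max matching = 4
- Max independent set = Total vertices - Min vertex cover
- Max independent set = 10 - 4 = 6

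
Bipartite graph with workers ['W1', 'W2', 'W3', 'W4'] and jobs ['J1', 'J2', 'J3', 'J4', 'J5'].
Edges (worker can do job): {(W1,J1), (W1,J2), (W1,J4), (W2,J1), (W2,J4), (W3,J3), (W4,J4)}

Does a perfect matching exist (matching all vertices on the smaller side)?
Yes, perfect matching exists (size 4)

Perfect matching: {(W1,J2), (W2,J1), (W3,J3), (W4,J4)}
All 4 vertices on the smaller side are matched.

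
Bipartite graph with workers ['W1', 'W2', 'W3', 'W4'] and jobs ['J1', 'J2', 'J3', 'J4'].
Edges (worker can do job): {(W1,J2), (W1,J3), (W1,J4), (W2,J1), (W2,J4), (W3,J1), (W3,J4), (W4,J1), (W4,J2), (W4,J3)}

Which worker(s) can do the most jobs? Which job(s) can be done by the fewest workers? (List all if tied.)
Most versatile: W1, W4 (3 jobs); Least covered: J2, J3 (2 workers)

Worker degrees (jobs they can do): W1:3, W2:2, W3:2, W4:3
Job degrees (workers who can do it): J1:3, J2:2, J3:2, J4:3

Maximum worker degree is 3, achieved by: W1, W4
Minimum job degree is 2, achieved by: J2, J3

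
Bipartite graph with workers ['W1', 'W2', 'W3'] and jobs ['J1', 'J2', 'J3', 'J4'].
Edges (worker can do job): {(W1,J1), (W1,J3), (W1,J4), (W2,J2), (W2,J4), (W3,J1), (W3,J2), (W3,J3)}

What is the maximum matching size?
Maximum matching size = 3

Maximum matching: {(W1,J4), (W2,J2), (W3,J1)}
Size: 3

This assigns 3 workers to 3 distinct jobs.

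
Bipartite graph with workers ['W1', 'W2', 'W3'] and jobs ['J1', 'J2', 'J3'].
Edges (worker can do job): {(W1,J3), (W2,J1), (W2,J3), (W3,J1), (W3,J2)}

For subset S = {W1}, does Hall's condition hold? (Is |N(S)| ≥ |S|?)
Yes: |N(S)| = 1, |S| = 1

Subset S = {W1}
Neighbors N(S) = {J3}

|N(S)| = 1, |S| = 1
Hall's condition: |N(S)| ≥ |S| is satisfied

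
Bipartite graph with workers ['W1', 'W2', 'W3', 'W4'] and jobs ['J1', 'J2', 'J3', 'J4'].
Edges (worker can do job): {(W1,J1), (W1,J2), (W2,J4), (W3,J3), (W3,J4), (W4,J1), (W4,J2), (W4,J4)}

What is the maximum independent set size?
Maximum independent set = 4

By König's theorem:
- Min vertex cover = Max matching = 4
- Max independent set = Total vertices - Min vertex cover
- Max independent set = 8 - 4 = 4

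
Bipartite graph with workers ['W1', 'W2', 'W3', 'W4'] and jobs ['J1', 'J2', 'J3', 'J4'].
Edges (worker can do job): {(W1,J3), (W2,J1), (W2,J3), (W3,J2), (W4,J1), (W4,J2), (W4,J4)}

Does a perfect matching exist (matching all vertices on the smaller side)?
Yes, perfect matching exists (size 4)

Perfect matching: {(W1,J3), (W2,J1), (W3,J2), (W4,J4)}
All 4 vertices on the smaller side are matched.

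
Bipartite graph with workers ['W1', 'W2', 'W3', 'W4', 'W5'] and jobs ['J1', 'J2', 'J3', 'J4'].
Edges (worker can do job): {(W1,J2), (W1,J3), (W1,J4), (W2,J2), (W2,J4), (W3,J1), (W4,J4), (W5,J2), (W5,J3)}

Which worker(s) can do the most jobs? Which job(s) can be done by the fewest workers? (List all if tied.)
Most versatile: W1 (3 jobs); Least covered: J1 (1 workers)

Worker degrees (jobs they can do): W1:3, W2:2, W3:1, W4:1, W5:2
Job degrees (workers who can do it): J1:1, J2:3, J3:2, J4:3

Maximum worker degree is 3, achieved by: W1
Minimum job degree is 1, achieved by: J1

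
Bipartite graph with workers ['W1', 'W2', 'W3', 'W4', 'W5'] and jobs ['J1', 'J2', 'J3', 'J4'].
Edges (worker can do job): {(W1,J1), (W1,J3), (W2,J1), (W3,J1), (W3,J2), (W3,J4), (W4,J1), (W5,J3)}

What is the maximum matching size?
Maximum matching size = 3

Maximum matching: {(W3,J2), (W4,J1), (W5,J3)}
Size: 3

This assigns 3 workers to 3 distinct jobs.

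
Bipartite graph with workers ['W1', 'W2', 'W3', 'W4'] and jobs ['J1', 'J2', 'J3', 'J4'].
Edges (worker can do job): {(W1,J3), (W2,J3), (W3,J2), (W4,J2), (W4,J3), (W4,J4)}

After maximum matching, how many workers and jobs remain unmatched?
Unmatched: 1 workers, 1 jobs

Maximum matching size: 3
Workers: 4 total, 3 matched, 1 unmatched
Jobs: 4 total, 3 matched, 1 unmatched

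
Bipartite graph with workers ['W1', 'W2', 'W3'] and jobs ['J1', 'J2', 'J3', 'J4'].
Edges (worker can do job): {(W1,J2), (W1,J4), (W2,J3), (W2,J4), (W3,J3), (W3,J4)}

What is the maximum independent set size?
Maximum independent set = 4

By König's theorem:
- Min vertex cover = Max matching = 3
- Max independent set = Total vertices - Min vertex cover
- Max independent set = 7 - 3 = 4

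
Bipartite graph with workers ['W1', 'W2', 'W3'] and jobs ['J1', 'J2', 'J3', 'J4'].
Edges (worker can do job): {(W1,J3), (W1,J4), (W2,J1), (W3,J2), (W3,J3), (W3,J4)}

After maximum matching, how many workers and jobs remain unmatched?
Unmatched: 0 workers, 1 jobs

Maximum matching size: 3
Workers: 3 total, 3 matched, 0 unmatched
Jobs: 4 total, 3 matched, 1 unmatched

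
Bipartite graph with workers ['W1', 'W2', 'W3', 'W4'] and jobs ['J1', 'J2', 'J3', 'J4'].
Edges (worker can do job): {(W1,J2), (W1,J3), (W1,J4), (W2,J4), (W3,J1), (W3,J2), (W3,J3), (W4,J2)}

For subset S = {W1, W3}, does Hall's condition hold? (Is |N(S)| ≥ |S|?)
Yes: |N(S)| = 4, |S| = 2

Subset S = {W1, W3}
Neighbors N(S) = {J1, J2, J3, J4}

|N(S)| = 4, |S| = 2
Hall's condition: |N(S)| ≥ |S| is satisfied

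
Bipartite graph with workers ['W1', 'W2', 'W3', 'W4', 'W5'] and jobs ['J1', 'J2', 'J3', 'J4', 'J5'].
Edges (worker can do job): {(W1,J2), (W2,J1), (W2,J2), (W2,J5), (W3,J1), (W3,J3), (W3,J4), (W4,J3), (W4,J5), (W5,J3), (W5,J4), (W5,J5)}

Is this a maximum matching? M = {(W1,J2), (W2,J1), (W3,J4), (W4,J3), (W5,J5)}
Yes, size 5 is maximum

Proposed matching has size 5.
Maximum matching size for this graph: 5.

This is a maximum matching.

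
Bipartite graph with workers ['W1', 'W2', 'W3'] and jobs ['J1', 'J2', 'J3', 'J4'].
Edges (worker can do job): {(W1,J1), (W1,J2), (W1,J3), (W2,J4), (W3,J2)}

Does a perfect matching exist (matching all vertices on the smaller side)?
Yes, perfect matching exists (size 3)

Perfect matching: {(W1,J3), (W2,J4), (W3,J2)}
All 3 vertices on the smaller side are matched.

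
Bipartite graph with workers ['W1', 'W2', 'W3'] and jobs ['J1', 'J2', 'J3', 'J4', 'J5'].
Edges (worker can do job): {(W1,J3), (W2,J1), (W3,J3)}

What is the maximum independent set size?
Maximum independent set = 6

By König's theorem:
- Min vertex cover = Max matching = 2
- Max independent set = Total vertices - Min vertex cover
- Max independent set = 8 - 2 = 6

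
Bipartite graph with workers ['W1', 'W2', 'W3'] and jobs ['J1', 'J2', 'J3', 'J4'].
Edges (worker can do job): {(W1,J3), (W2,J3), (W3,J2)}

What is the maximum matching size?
Maximum matching size = 2

Maximum matching: {(W1,J3), (W3,J2)}
Size: 2

This assigns 2 workers to 2 distinct jobs.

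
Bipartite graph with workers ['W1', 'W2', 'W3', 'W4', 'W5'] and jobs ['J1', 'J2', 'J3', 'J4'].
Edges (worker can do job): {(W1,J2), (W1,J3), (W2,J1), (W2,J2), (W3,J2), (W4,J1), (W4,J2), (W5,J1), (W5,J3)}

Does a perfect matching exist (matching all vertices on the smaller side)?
No, maximum matching has size 3 < 4

Maximum matching has size 3, need 4 for perfect matching.
Unmatched workers: ['W1', 'W2']
Unmatched jobs: ['J4']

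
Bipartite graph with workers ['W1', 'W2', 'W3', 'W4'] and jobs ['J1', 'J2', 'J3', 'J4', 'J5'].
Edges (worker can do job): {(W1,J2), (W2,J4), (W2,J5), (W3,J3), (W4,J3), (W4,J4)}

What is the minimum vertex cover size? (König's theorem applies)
Minimum vertex cover size = 4

By König's theorem: in bipartite graphs,
min vertex cover = max matching = 4

Maximum matching has size 4, so minimum vertex cover also has size 4.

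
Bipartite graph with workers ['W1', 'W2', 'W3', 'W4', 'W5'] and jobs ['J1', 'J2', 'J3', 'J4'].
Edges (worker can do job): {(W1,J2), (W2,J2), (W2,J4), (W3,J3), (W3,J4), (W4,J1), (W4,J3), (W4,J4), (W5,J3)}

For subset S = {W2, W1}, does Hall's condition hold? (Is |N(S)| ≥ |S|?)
Yes: |N(S)| = 2, |S| = 2

Subset S = {W2, W1}
Neighbors N(S) = {J2, J4}

|N(S)| = 2, |S| = 2
Hall's condition: |N(S)| ≥ |S| is satisfied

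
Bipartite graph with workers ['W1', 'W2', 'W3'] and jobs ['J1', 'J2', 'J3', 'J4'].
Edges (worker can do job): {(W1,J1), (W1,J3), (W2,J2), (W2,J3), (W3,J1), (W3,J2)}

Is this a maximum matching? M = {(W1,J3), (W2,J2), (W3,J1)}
Yes, size 3 is maximum

Proposed matching has size 3.
Maximum matching size for this graph: 3.

This is a maximum matching.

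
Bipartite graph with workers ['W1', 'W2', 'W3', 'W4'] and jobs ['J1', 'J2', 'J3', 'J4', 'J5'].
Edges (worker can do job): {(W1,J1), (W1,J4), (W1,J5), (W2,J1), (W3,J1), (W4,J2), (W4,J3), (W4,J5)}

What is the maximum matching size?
Maximum matching size = 3

Maximum matching: {(W1,J4), (W3,J1), (W4,J5)}
Size: 3

This assigns 3 workers to 3 distinct jobs.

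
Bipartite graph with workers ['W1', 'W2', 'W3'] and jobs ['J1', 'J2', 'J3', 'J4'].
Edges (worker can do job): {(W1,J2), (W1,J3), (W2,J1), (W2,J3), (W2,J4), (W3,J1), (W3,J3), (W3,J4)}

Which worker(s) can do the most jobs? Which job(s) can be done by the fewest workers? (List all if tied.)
Most versatile: W2, W3 (3 jobs); Least covered: J2 (1 workers)

Worker degrees (jobs they can do): W1:2, W2:3, W3:3
Job degrees (workers who can do it): J1:2, J2:1, J3:3, J4:2

Maximum worker degree is 3, achieved by: W2, W3
Minimum job degree is 1, achieved by: J2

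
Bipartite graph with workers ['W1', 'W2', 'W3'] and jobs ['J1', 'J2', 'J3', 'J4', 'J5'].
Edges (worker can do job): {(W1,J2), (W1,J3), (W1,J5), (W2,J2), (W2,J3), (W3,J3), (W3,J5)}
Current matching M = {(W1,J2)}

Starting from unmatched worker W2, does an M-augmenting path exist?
Yes: W2 → J2 → W1 → J5

An M-augmenting path alternates non-matching / matching edges, starting and ending at unmatched vertices.
Path: W2 → J2 → W1 → J5
(J5 is unmatched in M, so the path is augmenting.)
Flipping edges along this path would increase |M| from 1 to 2.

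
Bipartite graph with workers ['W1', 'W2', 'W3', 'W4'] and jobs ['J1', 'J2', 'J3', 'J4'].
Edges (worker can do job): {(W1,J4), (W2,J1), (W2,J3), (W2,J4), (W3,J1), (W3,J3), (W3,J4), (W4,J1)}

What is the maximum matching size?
Maximum matching size = 3

Maximum matching: {(W1,J4), (W3,J3), (W4,J1)}
Size: 3

This assigns 3 workers to 3 distinct jobs.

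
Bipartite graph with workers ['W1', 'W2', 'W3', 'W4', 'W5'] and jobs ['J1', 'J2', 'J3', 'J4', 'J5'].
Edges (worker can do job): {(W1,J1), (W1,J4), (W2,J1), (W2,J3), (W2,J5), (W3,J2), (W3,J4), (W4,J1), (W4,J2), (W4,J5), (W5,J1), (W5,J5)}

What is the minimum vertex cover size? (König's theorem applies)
Minimum vertex cover size = 5

By König's theorem: in bipartite graphs,
min vertex cover = max matching = 5

Maximum matching has size 5, so minimum vertex cover also has size 5.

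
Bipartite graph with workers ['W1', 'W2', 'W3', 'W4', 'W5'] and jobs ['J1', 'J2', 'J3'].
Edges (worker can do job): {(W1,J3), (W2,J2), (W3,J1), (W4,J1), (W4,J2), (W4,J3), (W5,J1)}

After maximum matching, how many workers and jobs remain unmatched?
Unmatched: 2 workers, 0 jobs

Maximum matching size: 3
Workers: 5 total, 3 matched, 2 unmatched
Jobs: 3 total, 3 matched, 0 unmatched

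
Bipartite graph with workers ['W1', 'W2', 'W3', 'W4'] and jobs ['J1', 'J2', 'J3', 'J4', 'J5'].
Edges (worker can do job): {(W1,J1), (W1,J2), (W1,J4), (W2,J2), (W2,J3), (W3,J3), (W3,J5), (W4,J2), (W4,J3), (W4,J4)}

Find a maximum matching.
Matching: {(W1,J1), (W2,J3), (W3,J5), (W4,J2)}

Maximum matching (size 4):
  W1 → J1
  W2 → J3
  W3 → J5
  W4 → J2

Each worker is assigned to at most one job, and each job to at most one worker.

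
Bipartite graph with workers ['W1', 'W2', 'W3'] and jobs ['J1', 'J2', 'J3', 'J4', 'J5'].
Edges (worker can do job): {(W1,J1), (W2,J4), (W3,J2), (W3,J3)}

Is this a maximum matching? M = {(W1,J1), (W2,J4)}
No, size 2 is not maximum

Proposed matching has size 2.
Maximum matching size for this graph: 3.

This is NOT maximum - can be improved to size 3.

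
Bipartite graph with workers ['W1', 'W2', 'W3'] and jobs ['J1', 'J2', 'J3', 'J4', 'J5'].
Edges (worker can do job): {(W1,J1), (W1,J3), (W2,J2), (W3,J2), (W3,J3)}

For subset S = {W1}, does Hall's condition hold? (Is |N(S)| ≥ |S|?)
Yes: |N(S)| = 2, |S| = 1

Subset S = {W1}
Neighbors N(S) = {J1, J3}

|N(S)| = 2, |S| = 1
Hall's condition: |N(S)| ≥ |S| is satisfied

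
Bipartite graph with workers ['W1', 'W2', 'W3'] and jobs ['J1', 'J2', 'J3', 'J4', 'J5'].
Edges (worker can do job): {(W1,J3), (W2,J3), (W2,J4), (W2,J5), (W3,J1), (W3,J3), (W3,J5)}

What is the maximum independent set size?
Maximum independent set = 5

By König's theorem:
- Min vertex cover = Max matching = 3
- Max independent set = Total vertices - Min vertex cover
- Max independent set = 8 - 3 = 5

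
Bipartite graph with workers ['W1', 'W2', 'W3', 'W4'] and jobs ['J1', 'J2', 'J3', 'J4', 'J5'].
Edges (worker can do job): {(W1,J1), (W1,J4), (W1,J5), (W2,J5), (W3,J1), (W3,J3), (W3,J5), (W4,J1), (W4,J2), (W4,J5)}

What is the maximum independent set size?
Maximum independent set = 5

By König's theorem:
- Min vertex cover = Max matching = 4
- Max independent set = Total vertices - Min vertex cover
- Max independent set = 9 - 4 = 5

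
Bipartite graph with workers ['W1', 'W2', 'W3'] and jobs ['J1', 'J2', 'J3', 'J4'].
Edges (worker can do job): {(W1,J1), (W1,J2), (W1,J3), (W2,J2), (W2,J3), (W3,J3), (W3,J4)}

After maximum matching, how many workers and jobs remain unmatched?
Unmatched: 0 workers, 1 jobs

Maximum matching size: 3
Workers: 3 total, 3 matched, 0 unmatched
Jobs: 4 total, 3 matched, 1 unmatched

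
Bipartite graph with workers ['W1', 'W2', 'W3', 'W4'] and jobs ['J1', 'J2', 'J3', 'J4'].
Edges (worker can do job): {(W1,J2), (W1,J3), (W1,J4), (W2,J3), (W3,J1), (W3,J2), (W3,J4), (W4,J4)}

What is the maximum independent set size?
Maximum independent set = 4

By König's theorem:
- Min vertex cover = Max matching = 4
- Max independent set = Total vertices - Min vertex cover
- Max independent set = 8 - 4 = 4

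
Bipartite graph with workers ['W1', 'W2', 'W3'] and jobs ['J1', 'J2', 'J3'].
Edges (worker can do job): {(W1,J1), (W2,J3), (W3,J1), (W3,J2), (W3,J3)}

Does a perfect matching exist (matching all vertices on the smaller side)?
Yes, perfect matching exists (size 3)

Perfect matching: {(W1,J1), (W2,J3), (W3,J2)}
All 3 vertices on the smaller side are matched.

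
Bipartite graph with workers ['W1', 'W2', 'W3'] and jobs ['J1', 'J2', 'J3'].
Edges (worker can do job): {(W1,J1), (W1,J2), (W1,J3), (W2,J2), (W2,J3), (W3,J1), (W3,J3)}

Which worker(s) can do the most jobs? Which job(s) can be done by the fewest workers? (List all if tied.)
Most versatile: W1 (3 jobs); Least covered: J1, J2 (2 workers)

Worker degrees (jobs they can do): W1:3, W2:2, W3:2
Job degrees (workers who can do it): J1:2, J2:2, J3:3

Maximum worker degree is 3, achieved by: W1
Minimum job degree is 2, achieved by: J1, J2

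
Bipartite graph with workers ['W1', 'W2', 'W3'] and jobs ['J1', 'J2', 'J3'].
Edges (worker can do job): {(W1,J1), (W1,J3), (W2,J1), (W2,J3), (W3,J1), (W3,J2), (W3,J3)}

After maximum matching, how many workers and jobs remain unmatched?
Unmatched: 0 workers, 0 jobs

Maximum matching size: 3
Workers: 3 total, 3 matched, 0 unmatched
Jobs: 3 total, 3 matched, 0 unmatched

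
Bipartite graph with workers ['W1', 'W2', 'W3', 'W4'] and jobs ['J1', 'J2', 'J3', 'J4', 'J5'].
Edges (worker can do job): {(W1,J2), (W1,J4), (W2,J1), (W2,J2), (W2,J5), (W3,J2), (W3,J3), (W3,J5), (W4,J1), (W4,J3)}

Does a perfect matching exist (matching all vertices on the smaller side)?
Yes, perfect matching exists (size 4)

Perfect matching: {(W1,J2), (W2,J1), (W3,J5), (W4,J3)}
All 4 vertices on the smaller side are matched.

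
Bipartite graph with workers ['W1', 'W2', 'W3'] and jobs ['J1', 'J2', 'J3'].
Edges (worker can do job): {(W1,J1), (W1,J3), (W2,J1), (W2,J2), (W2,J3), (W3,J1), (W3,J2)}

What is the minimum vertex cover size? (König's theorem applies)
Minimum vertex cover size = 3

By König's theorem: in bipartite graphs,
min vertex cover = max matching = 3

Maximum matching has size 3, so minimum vertex cover also has size 3.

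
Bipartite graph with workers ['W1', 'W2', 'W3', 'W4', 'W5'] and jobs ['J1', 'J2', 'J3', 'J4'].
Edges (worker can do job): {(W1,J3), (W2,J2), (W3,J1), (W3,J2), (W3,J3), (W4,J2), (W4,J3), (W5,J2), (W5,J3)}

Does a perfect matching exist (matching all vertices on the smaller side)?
No, maximum matching has size 3 < 4

Maximum matching has size 3, need 4 for perfect matching.
Unmatched workers: ['W1', 'W2']
Unmatched jobs: ['J4']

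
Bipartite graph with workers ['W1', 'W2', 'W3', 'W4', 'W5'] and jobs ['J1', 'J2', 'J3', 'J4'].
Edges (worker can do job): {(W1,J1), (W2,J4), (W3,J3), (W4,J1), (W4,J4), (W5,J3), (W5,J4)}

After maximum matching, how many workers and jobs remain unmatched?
Unmatched: 2 workers, 1 jobs

Maximum matching size: 3
Workers: 5 total, 3 matched, 2 unmatched
Jobs: 4 total, 3 matched, 1 unmatched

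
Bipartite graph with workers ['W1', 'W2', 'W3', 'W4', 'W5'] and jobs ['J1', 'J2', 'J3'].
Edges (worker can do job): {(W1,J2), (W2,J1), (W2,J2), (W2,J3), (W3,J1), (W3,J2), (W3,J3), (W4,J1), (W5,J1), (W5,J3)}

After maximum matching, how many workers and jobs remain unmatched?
Unmatched: 2 workers, 0 jobs

Maximum matching size: 3
Workers: 5 total, 3 matched, 2 unmatched
Jobs: 3 total, 3 matched, 0 unmatched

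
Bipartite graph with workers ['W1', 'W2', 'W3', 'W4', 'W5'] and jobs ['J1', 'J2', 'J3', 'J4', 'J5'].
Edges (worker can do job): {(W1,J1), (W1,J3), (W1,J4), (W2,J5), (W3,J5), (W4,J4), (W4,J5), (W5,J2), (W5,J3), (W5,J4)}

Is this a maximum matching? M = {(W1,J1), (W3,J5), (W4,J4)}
No, size 3 is not maximum

Proposed matching has size 3.
Maximum matching size for this graph: 4.

This is NOT maximum - can be improved to size 4.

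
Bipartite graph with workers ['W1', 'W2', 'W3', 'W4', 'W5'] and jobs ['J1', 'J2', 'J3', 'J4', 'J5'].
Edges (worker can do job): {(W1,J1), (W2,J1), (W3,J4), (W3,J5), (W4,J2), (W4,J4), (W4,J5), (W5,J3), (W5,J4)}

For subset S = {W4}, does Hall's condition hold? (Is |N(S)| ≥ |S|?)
Yes: |N(S)| = 3, |S| = 1

Subset S = {W4}
Neighbors N(S) = {J2, J4, J5}

|N(S)| = 3, |S| = 1
Hall's condition: |N(S)| ≥ |S| is satisfied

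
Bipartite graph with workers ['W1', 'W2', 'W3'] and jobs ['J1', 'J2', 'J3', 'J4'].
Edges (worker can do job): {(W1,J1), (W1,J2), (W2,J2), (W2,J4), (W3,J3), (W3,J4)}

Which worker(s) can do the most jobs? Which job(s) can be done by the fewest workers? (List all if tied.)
Most versatile: W1, W2, W3 (2 jobs); Least covered: J1, J3 (1 workers)

Worker degrees (jobs they can do): W1:2, W2:2, W3:2
Job degrees (workers who can do it): J1:1, J2:2, J3:1, J4:2

Maximum worker degree is 2, achieved by: W1, W2, W3
Minimum job degree is 1, achieved by: J1, J3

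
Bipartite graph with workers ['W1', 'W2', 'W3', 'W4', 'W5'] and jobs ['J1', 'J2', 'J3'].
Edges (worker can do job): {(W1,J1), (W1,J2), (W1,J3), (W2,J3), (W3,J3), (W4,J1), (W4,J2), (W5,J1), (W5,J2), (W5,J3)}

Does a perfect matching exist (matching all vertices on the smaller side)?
Yes, perfect matching exists (size 3)

Perfect matching: {(W3,J3), (W4,J2), (W5,J1)}
All 3 vertices on the smaller side are matched.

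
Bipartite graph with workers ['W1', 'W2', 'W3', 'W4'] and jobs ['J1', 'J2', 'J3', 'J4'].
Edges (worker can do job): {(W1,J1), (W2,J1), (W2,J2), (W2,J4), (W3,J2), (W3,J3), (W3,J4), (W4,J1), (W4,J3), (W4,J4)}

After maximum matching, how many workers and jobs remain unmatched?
Unmatched: 0 workers, 0 jobs

Maximum matching size: 4
Workers: 4 total, 4 matched, 0 unmatched
Jobs: 4 total, 4 matched, 0 unmatched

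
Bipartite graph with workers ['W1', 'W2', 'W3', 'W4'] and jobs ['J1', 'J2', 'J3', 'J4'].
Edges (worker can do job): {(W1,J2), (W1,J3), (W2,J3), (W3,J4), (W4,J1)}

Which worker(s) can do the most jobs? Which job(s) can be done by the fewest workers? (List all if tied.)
Most versatile: W1 (2 jobs); Least covered: J1, J2, J4 (1 workers)

Worker degrees (jobs they can do): W1:2, W2:1, W3:1, W4:1
Job degrees (workers who can do it): J1:1, J2:1, J3:2, J4:1

Maximum worker degree is 2, achieved by: W1
Minimum job degree is 1, achieved by: J1, J2, J4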